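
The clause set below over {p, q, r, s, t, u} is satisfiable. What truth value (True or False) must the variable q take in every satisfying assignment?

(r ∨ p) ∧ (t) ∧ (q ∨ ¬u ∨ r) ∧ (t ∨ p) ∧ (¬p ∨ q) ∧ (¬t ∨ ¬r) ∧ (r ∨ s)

Suppose q = False.
(t) alone gives t = True.
(¬p) alone gives p = False.
(r) alone gives r = True.
But (¬r) is also a unit clause — contradiction.
So every satisfying assignment has q = True.

True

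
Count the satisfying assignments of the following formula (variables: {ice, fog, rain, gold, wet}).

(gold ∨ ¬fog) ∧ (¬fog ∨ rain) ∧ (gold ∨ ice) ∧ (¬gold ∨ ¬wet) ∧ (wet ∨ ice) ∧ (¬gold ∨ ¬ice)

There are 2^5 = 32 truth assignments over (ice, fog, rain, gold, wet).
Split on ice. With ice = True, the clauses containing ice are satisfied and ¬ice drops from the rest; 4 of the 2^4 = 16 assignments to the other variables satisfy what remains.
With ice = False, by the same count on the reduced clause set, 0 assignments work.
(One model: ice=T, fog=F, rain=F, gold=F, wet=F.)
Total: 4 + 0 = 4.

4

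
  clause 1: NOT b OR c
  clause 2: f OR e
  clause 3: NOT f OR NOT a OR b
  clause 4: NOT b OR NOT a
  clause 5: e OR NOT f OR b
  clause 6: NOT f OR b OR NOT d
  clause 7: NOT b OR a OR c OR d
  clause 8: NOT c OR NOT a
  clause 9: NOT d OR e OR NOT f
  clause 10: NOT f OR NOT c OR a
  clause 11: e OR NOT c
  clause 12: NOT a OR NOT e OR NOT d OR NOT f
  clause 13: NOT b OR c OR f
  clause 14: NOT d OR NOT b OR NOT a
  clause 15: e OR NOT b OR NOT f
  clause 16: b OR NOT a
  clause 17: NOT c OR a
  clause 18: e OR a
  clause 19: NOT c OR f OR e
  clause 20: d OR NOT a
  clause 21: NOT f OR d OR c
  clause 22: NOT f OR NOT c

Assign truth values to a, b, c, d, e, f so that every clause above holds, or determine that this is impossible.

a: false, b: false, c: false, d: true, e: true, f: false

Suppose b = false.
(NOT a) alone gives a = false.
(NOT c) alone gives c = false.
(e) alone gives e = true.
Suppose f = false.
All clauses hold; d can take either value.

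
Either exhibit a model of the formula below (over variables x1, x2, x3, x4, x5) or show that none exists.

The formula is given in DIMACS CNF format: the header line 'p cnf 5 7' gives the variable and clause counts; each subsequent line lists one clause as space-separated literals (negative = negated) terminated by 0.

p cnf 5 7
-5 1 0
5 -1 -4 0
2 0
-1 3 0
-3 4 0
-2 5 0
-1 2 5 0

From the singleton clause (x2), x2 = True.
From the singleton clause (x5), x5 = True.
From the singleton clause (x1), x1 = True.
From the singleton clause (x3), x3 = True.
From the singleton clause (x4), x4 = True.
All clauses are satisfied.

x1=True; x2=True; x3=True; x4=True; x5=True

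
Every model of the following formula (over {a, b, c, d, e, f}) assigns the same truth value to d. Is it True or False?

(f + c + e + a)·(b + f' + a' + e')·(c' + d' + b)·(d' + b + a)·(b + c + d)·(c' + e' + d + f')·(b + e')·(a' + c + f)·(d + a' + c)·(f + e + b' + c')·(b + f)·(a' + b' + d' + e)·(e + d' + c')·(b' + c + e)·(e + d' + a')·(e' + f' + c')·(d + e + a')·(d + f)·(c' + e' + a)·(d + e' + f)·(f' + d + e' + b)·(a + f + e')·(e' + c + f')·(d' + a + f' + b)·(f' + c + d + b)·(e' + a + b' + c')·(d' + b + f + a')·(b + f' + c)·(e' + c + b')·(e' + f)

Suppose d = 1.
Branch on c: set c = 0.
Branch on b: set b = 1.
From the singleton clause (e), e = 1.
That conflicts with the unit clause (e').
Backtrack on b: now try b = 0.
From the singleton clause (a), a = 1.
From the singleton clause (e'), e = 0.
That conflicts with the unit clause (e).
Both values of b lead to a conflict.
Backtrack on c: now try c = 1.
From the singleton clause (b), b = 1.
From the singleton clause (e), e = 1.
From the singleton clause (f'), f = 0.
That conflicts with the unit clause (f).
Both values of c lead to a conflict.
So every satisfying assignment has d = False.

False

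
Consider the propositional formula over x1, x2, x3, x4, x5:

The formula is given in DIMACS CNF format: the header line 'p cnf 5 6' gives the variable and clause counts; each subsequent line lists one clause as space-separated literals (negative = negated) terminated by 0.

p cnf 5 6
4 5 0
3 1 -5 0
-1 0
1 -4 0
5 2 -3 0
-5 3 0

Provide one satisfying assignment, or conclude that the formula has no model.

x1=False, x2=False, x3=True, x4=False, x5=True

The clause (¬x1) is unit, so x1 = False.
The clause (¬x4) is unit, so x4 = False.
The clause (x5) is unit, so x5 = True.
The clause (x3) is unit, so x3 = True.
All clauses hold; x2 can take either value.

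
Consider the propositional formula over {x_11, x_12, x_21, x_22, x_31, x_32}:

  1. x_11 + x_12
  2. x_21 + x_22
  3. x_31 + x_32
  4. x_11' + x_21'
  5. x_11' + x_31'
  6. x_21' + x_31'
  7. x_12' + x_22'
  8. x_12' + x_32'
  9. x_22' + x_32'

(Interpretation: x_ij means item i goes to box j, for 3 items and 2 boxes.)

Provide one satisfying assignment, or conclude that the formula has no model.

UNSATISFIABLE

Try x_11 = 1.
The clause (x_21') is unit, so x_21 = 0.
The clause (x_22) is unit, so x_22 = 1.
The clause (x_31') is unit, so x_31 = 0.
The clause (x_32) is unit, so x_32 = 1.
But (x_32') is also a unit clause — contradiction.
That branch fails; take x_11 = 0 instead.
The clause (x_12) is unit, so x_12 = 1.
The clause (x_22') is unit, so x_22 = 0.
The clause (x_21) is unit, so x_21 = 1.
The clause (x_31') is unit, so x_31 = 0.
The clause (x_32) is unit, so x_32 = 1.
But (x_32') is also a unit clause — contradiction.
Both values of x_11 lead to a conflict.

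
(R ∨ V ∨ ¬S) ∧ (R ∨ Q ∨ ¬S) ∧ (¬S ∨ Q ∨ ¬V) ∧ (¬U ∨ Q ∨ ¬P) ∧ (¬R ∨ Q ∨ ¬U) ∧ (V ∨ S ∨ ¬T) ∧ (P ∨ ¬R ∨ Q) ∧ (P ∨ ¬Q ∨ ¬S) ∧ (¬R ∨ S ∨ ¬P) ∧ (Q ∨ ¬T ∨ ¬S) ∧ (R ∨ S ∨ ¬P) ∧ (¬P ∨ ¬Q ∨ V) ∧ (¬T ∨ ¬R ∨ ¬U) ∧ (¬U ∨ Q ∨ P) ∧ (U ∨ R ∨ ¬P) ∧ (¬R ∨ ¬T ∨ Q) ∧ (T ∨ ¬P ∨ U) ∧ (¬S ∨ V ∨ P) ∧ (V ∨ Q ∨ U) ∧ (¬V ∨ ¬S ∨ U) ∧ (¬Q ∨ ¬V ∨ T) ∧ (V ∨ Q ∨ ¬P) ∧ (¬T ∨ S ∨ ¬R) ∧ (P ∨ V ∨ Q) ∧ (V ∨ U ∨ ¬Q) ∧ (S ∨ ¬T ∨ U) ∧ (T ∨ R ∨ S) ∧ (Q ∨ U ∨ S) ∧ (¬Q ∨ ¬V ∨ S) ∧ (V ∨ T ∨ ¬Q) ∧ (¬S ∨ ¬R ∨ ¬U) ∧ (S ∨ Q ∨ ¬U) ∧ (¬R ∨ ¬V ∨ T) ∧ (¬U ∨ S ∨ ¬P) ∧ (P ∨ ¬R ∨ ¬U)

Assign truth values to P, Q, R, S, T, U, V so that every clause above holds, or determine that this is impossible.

P=True; Q=True; R=False; S=True; T=True; U=True; V=True

Suppose R = False.
Suppose V = True.
Suppose Q = True.
The clause (T) is unit, so T = True.
The clause (S) is unit, so S = True.
The clause (P) is unit, so P = True.
The clause (U) is unit, so U = True.
Every clause now holds.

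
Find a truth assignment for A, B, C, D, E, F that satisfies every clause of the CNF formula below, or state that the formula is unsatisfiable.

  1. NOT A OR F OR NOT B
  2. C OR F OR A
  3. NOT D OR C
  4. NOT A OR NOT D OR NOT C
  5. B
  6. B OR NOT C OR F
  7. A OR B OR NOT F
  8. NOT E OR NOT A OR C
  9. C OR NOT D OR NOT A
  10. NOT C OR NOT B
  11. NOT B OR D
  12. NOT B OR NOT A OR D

UNSATISFIABLE

From the singleton clause (B), B = true.
From the singleton clause (NOT C), C = false.
From the singleton clause (NOT D), D = false.
But (D) is also a unit clause — contradiction.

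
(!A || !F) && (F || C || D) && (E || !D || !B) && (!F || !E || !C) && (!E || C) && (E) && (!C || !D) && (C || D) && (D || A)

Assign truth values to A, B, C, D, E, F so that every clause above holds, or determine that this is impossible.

(E) alone gives E = true.
(C) alone gives C = true.
(!F) alone gives F = false.
(!D) alone gives D = false.
(A) alone gives A = true.
Every clause is now satisfied; B is unconstrained.

A=true,  B=false,  C=true,  D=false,  E=true,  F=false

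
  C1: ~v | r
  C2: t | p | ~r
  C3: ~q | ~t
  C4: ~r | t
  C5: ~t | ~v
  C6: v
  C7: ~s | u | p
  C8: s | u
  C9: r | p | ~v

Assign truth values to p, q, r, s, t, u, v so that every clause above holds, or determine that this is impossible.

UNSATISFIABLE

Unit clause (v) forces v = 1.
Unit clause (r) forces r = 1.
Unit clause (t) forces t = 1.
But (~t) is also a unit clause — contradiction.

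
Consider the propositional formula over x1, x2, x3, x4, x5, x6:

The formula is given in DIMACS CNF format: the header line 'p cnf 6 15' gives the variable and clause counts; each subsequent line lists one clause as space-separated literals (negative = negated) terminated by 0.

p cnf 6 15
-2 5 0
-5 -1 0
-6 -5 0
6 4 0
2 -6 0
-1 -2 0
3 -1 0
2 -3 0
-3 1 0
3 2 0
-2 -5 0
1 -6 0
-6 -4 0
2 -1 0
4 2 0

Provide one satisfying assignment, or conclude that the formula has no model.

UNSATISFIABLE

Branch on x2: set x2 = False.
From the singleton clause (¬x6), x6 = False.
From the singleton clause (x4), x4 = True.
From the singleton clause (¬x3), x3 = False.
Now (x3) is unsatisfied and unit — conflict.
That branch fails; take x2 = True instead.
From the singleton clause (x5), x5 = True.
Now (¬x5) is unsatisfied and unit — conflict.
Neither x2 = True nor x2 = False works.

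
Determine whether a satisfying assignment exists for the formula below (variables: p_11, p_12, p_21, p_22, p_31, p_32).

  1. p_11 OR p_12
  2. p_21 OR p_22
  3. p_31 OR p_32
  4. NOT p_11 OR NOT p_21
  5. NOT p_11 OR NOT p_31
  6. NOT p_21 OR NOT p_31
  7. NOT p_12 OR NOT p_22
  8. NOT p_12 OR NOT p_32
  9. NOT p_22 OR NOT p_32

No

Branch on p_11: set p_11 = true.
The clause (NOT p_21) is unit, so p_21 = false.
The clause (p_22) is unit, so p_22 = true.
The clause (NOT p_31) is unit, so p_31 = false.
The clause (p_32) is unit, so p_32 = true.
But (NOT p_32) is also a unit clause — contradiction.
That branch fails; take p_11 = false instead.
The clause (p_12) is unit, so p_12 = true.
The clause (NOT p_22) is unit, so p_22 = false.
The clause (p_21) is unit, so p_21 = true.
The clause (NOT p_31) is unit, so p_31 = false.
The clause (p_32) is unit, so p_32 = true.
But (NOT p_32) is also a unit clause — contradiction.
Either choice for p_11 ends in contradiction.
No assignment satisfies every clause.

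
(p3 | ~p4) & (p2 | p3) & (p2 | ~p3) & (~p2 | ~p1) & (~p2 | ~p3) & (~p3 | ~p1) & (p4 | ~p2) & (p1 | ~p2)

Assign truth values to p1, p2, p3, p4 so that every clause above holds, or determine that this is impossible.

Try p3 = 1.
The clause (p2) is unit, so p2 = 1.
But (~p2) is also a unit clause — contradiction.
Backtrack on p3: now try p3 = 0.
The clause (~p4) is unit, so p4 = 0.
The clause (p2) is unit, so p2 = 1.
But (~p2) is also a unit clause — contradiction.
Both values of p3 lead to a conflict.

UNSATISFIABLE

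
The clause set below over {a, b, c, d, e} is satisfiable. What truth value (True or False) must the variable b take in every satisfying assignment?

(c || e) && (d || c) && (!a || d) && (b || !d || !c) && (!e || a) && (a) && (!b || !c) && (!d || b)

True

Suppose b = false.
Unit clause (a) forces a = true.
Unit clause (d) forces d = true.
But (!d) is also a unit clause — contradiction.
So every satisfying assignment has b = True.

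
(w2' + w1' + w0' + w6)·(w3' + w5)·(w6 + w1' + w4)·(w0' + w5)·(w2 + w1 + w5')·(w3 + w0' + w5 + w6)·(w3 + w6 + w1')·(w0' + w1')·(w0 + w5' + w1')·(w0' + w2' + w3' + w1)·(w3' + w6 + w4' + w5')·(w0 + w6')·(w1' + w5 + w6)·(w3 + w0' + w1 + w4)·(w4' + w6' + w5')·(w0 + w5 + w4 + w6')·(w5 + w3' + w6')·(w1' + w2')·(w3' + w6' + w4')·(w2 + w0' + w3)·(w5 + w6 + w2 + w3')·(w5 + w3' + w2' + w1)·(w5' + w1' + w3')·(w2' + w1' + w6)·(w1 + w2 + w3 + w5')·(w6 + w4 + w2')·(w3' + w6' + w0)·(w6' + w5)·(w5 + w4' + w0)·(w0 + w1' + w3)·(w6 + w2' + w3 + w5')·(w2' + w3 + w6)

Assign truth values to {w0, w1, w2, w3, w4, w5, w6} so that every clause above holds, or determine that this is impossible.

Try w3 = 0.
Try w0 = 0.
(w6') alone gives w6 = 0.
(w1') alone gives w1 = 0.
(w2') alone gives w2 = 0.
(w5') alone gives w5 = 0.
(w4') alone gives w4 = 0.
All clauses are satisfied.

w0 ↦ 0, w1 ↦ 0, w2 ↦ 0, w3 ↦ 0, w4 ↦ 0, w5 ↦ 0, w6 ↦ 0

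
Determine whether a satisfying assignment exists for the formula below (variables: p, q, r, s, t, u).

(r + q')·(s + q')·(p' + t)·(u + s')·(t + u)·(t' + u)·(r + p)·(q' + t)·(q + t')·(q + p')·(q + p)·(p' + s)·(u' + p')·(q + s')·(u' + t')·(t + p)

No, unsatisfiable

Branch on r: set r = 1.
Branch on s: set s = 1.
Unit clause (u) forces u = 1.
Unit clause (p') forces p = 0.
Unit clause (q) forces q = 1.
Unit clause (t) forces t = 1.
Now (t') is unsatisfied and unit — conflict.
Undo s and try s = 0.
Unit clause (q') forces q = 0.
Unit clause (t') forces t = 0.
Unit clause (p') forces p = 0.
Now (p) is unsatisfied and unit — conflict.
Neither s = 1 nor s = 0 works.
Undo r and try r = 0.
Unit clause (q') forces q = 0.
Unit clause (p) forces p = 1.
Now (p') is unsatisfied and unit — conflict.
Neither r = 1 nor r = 0 works.
No assignment satisfies every clause.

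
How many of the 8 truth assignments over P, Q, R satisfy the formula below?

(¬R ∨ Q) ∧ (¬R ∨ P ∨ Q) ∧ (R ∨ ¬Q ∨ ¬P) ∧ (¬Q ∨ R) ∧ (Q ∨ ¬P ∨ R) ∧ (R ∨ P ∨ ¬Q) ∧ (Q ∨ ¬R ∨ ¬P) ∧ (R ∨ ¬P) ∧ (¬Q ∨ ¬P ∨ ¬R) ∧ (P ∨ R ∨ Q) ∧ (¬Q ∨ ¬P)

There are 2^3 = 8 truth assignments over (P, Q, R).
Check each against the 11 clauses (columns in the order P, Q, R):
  F F F  ✗ fails (P ∨ R ∨ Q)
  F F T  ✗ fails (¬R ∨ Q)
  F T F  ✗ fails (¬Q ∨ R)
  F T T  ✓ satisfies all
  T F F  ✗ fails (Q ∨ ¬P ∨ R)
  T F T  ✗ fails (¬R ∨ Q)
  T T F  ✗ fails (R ∨ ¬Q ∨ ¬P)
  T T T  ✗ fails (¬Q ∨ ¬P ∨ ¬R)
1 of the 8 rows is a model.

1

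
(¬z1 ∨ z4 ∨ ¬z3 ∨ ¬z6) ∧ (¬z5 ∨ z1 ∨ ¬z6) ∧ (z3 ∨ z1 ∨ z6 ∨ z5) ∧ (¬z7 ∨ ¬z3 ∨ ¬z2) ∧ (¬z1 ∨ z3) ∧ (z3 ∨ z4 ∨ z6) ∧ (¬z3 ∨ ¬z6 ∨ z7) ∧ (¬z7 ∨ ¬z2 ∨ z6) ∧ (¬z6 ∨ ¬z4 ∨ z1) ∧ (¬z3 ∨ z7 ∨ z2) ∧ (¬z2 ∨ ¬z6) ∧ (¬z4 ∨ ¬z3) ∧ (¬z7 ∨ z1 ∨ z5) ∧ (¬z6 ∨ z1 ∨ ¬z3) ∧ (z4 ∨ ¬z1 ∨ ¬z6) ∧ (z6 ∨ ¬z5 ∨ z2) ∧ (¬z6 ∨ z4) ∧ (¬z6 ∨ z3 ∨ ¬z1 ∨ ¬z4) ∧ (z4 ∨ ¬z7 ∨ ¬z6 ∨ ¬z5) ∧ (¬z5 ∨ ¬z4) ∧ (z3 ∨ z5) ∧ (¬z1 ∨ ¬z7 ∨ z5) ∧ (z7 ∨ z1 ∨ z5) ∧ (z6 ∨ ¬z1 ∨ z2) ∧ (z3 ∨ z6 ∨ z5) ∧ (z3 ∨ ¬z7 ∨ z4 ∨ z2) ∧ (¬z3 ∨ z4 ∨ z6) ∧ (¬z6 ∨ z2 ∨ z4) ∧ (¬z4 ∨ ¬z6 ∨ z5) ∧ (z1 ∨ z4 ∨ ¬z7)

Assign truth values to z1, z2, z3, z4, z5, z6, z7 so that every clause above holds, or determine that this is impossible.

Case z1 = False:
Case z5 = False:
The clause (¬z7) is unit, so z7 = False.
Now (z7) is unsatisfied and unit — conflict.
Backtrack on z5: now try z5 = True.
The clause (¬z6) is unit, so z6 = False.
The clause (z2) is unit, so z2 = True.
The clause (¬z7) is unit, so z7 = False.
The clause (¬z4) is unit, so z4 = False.
The clause (z3) is unit, so z3 = True.
Now (¬z3) is unsatisfied and unit — conflict.
Neither z5 = True nor z5 = False works.
Backtrack on z1: now try z1 = True.
The clause (z3) is unit, so z3 = True.
The clause (¬z4) is unit, so z4 = False.
The clause (¬z6) is unit, so z6 = False.
Now (z6) is unsatisfied and unit — conflict.
Neither z1 = True nor z1 = False works.

UNSATISFIABLE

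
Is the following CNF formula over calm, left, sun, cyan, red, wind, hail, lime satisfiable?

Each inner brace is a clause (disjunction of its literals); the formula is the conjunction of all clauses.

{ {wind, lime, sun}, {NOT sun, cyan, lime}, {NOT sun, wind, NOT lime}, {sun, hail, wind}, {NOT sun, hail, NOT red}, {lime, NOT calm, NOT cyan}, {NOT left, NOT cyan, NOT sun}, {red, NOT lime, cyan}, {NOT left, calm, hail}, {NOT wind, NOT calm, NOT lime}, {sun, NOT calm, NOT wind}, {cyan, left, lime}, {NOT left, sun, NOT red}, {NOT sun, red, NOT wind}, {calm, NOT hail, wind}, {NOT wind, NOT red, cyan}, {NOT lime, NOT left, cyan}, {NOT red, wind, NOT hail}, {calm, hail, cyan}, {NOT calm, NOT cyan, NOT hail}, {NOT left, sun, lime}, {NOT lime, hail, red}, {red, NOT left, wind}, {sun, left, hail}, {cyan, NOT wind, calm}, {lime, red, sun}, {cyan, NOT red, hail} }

Satisfiable

Suppose wind = true.
Suppose calm = false.
From the singleton clause (cyan), cyan = true.
Suppose left = false.
Suppose sun = false.
From the singleton clause (hail), hail = true.
Suppose lime = true.
Every clause is now satisfied; red is unconstrained.
A satisfying assignment: calm: false, left: false, sun: false, cyan: true, red: true, wind: true, hail: true, lime: true.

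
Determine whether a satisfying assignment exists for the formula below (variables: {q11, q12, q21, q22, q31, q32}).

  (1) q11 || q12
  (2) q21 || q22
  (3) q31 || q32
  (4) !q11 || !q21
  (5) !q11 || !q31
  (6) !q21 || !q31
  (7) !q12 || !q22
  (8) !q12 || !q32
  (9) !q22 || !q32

Unsatisfiable

Case q11 = true:
From the singleton clause (!q21), q21 = false.
From the singleton clause (q22), q22 = true.
From the singleton clause (!q31), q31 = false.
From the singleton clause (q32), q32 = true.
That conflicts with the unit clause (!q32).
That branch fails; take q11 = false instead.
From the singleton clause (q12), q12 = true.
From the singleton clause (!q22), q22 = false.
From the singleton clause (q21), q21 = true.
From the singleton clause (!q31), q31 = false.
From the singleton clause (q32), q32 = true.
That conflicts with the unit clause (!q32).
Both values of q11 lead to a conflict.
No assignment satisfies every clause.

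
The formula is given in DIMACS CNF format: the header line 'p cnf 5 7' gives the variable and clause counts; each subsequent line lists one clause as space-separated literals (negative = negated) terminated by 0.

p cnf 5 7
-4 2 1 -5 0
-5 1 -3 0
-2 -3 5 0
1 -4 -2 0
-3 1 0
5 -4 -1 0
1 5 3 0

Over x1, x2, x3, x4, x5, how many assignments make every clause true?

13

There are 2^5 = 32 truth assignments over (x1, x2, x3, x4, x5).
Split on x5. With x5 = True, the clauses containing x5 are satisfied and ¬x5 drops from the rest; 10 of the 2^4 = 16 assignments to the other variables satisfy what remains.
With x5 = False, by the same count on the reduced clause set, 3 assignments work.
Total: 10 + 3 = 13.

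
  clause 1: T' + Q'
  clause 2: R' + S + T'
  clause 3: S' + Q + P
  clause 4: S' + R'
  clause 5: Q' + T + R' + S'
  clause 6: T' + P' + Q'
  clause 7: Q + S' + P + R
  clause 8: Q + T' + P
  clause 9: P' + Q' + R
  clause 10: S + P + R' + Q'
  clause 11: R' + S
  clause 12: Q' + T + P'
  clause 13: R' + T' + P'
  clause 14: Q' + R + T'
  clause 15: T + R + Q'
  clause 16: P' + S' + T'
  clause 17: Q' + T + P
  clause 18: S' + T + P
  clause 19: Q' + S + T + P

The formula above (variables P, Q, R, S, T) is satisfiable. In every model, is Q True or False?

Suppose Q = 1.
Unit clause (T') forces T = 0.
Unit clause (P') forces P = 0.
Now (P) is unsatisfied and unit — conflict.
So every satisfying assignment has Q = False.

False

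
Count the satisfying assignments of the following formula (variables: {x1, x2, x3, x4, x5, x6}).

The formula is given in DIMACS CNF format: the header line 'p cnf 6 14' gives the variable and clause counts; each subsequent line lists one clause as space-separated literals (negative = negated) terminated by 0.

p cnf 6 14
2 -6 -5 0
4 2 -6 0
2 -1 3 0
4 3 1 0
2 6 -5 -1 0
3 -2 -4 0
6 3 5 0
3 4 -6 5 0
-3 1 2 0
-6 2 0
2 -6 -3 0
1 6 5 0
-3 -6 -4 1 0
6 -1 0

There are 2^6 = 64 truth assignments over (x1, x2, x3, x4, x5, x6).
Split on x4. With x4 = True, the clauses containing x4 are satisfied and ¬x4 drops from the rest; 4 of the 2^5 = 32 assignments to the other variables satisfy what remains.
With x4 = False, by the same count on the reduced clause set, 6 assignments work.
Total: 4 + 6 = 10.

10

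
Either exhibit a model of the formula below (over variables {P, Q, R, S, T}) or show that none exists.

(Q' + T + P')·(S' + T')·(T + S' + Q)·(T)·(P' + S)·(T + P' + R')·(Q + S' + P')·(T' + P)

UNSATISFIABLE

From the singleton clause (T), T = 1.
From the singleton clause (S'), S = 0.
From the singleton clause (P'), P = 0.
But (P) is also a unit clause — contradiction.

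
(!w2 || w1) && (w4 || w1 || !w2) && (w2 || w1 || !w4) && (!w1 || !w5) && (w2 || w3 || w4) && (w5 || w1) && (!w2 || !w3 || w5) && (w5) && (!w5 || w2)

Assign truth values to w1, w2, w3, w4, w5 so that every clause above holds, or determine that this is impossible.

The clause (w5) is unit, so w5 = true.
The clause (!w1) is unit, so w1 = false.
The clause (!w2) is unit, so w2 = false.
Now (w2) is unsatisfied and unit — conflict.

UNSATISFIABLE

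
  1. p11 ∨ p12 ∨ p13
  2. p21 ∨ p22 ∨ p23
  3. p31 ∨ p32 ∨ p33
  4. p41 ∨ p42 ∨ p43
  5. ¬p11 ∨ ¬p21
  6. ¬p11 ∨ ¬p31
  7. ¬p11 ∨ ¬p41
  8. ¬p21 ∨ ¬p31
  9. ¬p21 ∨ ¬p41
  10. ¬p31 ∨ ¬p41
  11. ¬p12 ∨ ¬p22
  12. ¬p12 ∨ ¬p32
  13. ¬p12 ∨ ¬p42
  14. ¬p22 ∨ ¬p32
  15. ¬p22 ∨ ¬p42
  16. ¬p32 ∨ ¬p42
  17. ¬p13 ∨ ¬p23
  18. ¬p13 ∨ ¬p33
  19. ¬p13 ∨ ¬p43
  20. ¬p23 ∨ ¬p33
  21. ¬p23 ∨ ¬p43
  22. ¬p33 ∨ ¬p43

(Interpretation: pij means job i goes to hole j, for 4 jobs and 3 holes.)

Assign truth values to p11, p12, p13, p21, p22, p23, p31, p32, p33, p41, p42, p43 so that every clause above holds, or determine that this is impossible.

UNSATISFIABLE

Suppose p11 = False.
Suppose p12 = True.
(¬p22) alone gives p22 = False.
(¬p32) alone gives p32 = False.
(¬p42) alone gives p42 = False.
Suppose p21 = True.
(¬p31) alone gives p31 = False.
(p33) alone gives p33 = True.
(¬p41) alone gives p41 = False.
(p43) alone gives p43 = True.
That conflicts with the unit clause (¬p43).
That branch fails; take p21 = False instead.
(p23) alone gives p23 = True.
(¬p13) alone gives p13 = False.
(¬p33) alone gives p33 = False.
(p31) alone gives p31 = True.
(¬p41) alone gives p41 = False.
(p43) alone gives p43 = True.
That conflicts with the unit clause (¬p43).
Neither p21 = True nor p21 = False works.
That branch fails; take p12 = False instead.
(p13) alone gives p13 = True.
(¬p23) alone gives p23 = False.
(¬p33) alone gives p33 = False.
(¬p43) alone gives p43 = False.
Suppose p21 = True.
(¬p31) alone gives p31 = False.
(p32) alone gives p32 = True.
(¬p41) alone gives p41 = False.
(p42) alone gives p42 = True.
That conflicts with the unit clause (¬p42).
That branch fails; take p21 = False instead.
(p22) alone gives p22 = True.
(¬p32) alone gives p32 = False.
(p31) alone gives p31 = True.
(¬p41) alone gives p41 = False.
(p42) alone gives p42 = True.
That conflicts with the unit clause (¬p42).
Neither p21 = True nor p21 = False works.
Neither p12 = True nor p12 = False works.
That branch fails; take p11 = True instead.
(¬p21) alone gives p21 = False.
(¬p31) alone gives p31 = False.
(¬p41) alone gives p41 = False.
Suppose p22 = True.
(¬p12) alone gives p12 = False.
(¬p32) alone gives p32 = False.
(p33) alone gives p33 = True.
(¬p42) alone gives p42 = False.
(p43) alone gives p43 = True.
That conflicts with the unit clause (¬p43).
That branch fails; take p22 = False instead.
(p23) alone gives p23 = True.
(¬p13) alone gives p13 = False.
(¬p33) alone gives p33 = False.
(p32) alone gives p32 = True.
(¬p12) alone gives p12 = False.
(¬p42) alone gives p42 = False.
(p43) alone gives p43 = True.
That conflicts with the unit clause (¬p43).
Neither p22 = True nor p22 = False works.
Neither p11 = True nor p11 = False works.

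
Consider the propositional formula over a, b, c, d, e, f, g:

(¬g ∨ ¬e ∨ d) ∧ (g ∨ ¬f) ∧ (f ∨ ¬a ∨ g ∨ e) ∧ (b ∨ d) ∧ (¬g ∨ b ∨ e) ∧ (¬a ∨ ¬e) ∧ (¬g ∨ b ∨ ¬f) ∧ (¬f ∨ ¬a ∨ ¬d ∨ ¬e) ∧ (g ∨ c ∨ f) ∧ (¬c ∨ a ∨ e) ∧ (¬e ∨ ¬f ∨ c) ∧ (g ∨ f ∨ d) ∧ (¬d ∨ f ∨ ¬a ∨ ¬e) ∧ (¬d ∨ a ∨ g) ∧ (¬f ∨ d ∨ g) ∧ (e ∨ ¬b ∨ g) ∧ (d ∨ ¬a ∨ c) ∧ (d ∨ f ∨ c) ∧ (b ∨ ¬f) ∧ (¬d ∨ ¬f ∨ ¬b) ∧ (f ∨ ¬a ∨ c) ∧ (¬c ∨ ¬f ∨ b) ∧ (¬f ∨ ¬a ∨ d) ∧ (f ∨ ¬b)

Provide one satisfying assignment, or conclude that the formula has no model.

Suppose g = True.
Suppose e = False.
Unit clause (b) forces b = True.
Unit clause (f) forces f = True.
Unit clause (¬d) forces d = False.
Unit clause (¬a) forces a = False.
Unit clause (¬c) forces c = False.
All clauses are satisfied.

a: False,  b: True,  c: False,  d: False,  e: False,  f: True,  g: True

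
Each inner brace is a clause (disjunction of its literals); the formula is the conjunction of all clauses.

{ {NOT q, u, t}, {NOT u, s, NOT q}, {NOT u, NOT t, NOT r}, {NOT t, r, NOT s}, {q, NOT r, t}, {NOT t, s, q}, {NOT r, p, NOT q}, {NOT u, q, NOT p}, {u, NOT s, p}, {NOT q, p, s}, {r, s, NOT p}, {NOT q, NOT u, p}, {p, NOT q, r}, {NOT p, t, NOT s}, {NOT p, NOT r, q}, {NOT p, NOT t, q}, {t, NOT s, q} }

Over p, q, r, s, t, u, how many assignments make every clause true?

4

There are 2^6 = 64 truth assignments over (p, q, r, s, t, u).
Split on q. With q = true, the clauses containing q are satisfied and NOT q drops from the rest; 2 of the 2^5 = 32 assignments to the other variables satisfy what remains.
With q = false, by the same count on the reduced clause set, 2 assignments work.
(One model: p=F, q=F, r=F, s=F, t=F, u=F.)
Total: 2 + 2 = 4.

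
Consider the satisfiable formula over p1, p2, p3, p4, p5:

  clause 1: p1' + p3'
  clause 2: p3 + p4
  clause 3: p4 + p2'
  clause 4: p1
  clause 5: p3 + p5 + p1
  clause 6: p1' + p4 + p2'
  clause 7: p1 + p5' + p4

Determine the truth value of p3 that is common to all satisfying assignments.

False

Suppose p3 = 1.
(p1') alone gives p1 = 0.
That conflicts with the unit clause (p1).
So every satisfying assignment has p3 = False.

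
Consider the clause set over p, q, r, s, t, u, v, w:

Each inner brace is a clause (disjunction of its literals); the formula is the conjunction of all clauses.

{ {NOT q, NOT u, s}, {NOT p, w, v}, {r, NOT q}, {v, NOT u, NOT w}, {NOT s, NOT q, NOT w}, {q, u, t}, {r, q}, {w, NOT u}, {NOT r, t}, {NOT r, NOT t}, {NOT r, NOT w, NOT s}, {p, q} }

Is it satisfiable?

No, unsatisfiable

Suppose r = true.
Unit clause (t) forces t = true.
Now (NOT t) is unsatisfied and unit — conflict.
Backtrack on r: now try r = false.
Unit clause (NOT q) forces q = false.
Now (q) is unsatisfied and unit — conflict.
Neither r = true nor r = false works.
No assignment satisfies every clause.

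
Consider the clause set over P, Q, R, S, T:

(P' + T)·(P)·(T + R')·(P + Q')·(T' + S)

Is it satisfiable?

Unit clause (P) forces P = 1.
Unit clause (T) forces T = 1.
Unit clause (S) forces S = 1.
All clauses hold; Q, R can take either value.
A satisfying assignment: P=1; Q=1; R=0; S=1; T=1.

Yes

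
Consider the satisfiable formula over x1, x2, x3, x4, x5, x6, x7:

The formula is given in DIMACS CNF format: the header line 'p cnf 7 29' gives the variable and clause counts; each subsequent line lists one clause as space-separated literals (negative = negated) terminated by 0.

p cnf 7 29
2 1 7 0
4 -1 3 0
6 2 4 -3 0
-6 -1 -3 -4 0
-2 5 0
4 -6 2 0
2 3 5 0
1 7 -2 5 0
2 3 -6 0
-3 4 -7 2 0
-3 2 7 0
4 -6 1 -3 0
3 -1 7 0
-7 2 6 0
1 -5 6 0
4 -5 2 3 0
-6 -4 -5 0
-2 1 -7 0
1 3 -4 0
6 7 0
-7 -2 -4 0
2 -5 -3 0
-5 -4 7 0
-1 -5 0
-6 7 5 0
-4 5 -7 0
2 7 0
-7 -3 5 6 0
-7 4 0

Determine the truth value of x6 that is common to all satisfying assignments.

Suppose x6 = False.
(x7) alone gives x7 = True.
(x2) alone gives x2 = True.
(x5) alone gives x5 = True.
(x1) alone gives x1 = True.
That conflicts with the unit clause (¬x1).
So every satisfying assignment has x6 = True.

True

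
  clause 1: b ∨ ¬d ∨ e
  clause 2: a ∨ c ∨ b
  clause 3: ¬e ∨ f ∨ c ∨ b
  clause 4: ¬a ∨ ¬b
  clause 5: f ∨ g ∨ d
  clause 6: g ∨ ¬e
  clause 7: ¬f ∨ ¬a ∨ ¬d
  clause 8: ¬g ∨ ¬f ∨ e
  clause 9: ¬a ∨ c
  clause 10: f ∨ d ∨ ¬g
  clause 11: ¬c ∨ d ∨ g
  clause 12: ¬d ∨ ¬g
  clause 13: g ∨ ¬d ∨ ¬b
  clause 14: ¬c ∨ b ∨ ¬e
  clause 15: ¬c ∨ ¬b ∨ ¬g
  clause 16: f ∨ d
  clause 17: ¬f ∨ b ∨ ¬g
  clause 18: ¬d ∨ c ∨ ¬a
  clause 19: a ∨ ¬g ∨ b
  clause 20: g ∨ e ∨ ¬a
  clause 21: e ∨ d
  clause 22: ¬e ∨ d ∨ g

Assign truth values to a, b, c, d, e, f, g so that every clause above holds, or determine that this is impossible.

Suppose a = False.
Suppose c = False.
The clause (b) is unit, so b = True.
Suppose g = True.
The clause (¬d) is unit, so d = False.
The clause (f) is unit, so f = True.
The clause (e) is unit, so e = True.
Every clause now holds.

a=False, b=True, c=False, d=False, e=True, f=True, g=True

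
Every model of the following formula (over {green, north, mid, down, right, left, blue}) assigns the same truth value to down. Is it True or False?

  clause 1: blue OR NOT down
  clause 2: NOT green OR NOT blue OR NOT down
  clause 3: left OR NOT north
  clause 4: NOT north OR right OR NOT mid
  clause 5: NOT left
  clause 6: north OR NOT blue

Suppose down = true.
From the singleton clause (blue), blue = true.
From the singleton clause (NOT green), green = false.
From the singleton clause (NOT left), left = false.
From the singleton clause (NOT north), north = false.
Now (north) is unsatisfied and unit — conflict.
So every satisfying assignment has down = False.

False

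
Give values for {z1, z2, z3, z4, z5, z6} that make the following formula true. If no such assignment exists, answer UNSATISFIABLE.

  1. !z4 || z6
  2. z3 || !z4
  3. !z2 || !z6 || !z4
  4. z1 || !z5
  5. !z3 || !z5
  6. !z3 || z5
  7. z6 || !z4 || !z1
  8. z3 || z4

UNSATISFIABLE

Try z4 = false.
From the singleton clause (z3), z3 = true.
From the singleton clause (!z5), z5 = false.
That conflicts with the unit clause (z5).
So z4 must be the other value — set z4 = true.
From the singleton clause (z6), z6 = true.
From the singleton clause (z3), z3 = true.
From the singleton clause (!z2), z2 = false.
From the singleton clause (!z5), z5 = false.
That conflicts with the unit clause (z5).
Either choice for z4 ends in contradiction.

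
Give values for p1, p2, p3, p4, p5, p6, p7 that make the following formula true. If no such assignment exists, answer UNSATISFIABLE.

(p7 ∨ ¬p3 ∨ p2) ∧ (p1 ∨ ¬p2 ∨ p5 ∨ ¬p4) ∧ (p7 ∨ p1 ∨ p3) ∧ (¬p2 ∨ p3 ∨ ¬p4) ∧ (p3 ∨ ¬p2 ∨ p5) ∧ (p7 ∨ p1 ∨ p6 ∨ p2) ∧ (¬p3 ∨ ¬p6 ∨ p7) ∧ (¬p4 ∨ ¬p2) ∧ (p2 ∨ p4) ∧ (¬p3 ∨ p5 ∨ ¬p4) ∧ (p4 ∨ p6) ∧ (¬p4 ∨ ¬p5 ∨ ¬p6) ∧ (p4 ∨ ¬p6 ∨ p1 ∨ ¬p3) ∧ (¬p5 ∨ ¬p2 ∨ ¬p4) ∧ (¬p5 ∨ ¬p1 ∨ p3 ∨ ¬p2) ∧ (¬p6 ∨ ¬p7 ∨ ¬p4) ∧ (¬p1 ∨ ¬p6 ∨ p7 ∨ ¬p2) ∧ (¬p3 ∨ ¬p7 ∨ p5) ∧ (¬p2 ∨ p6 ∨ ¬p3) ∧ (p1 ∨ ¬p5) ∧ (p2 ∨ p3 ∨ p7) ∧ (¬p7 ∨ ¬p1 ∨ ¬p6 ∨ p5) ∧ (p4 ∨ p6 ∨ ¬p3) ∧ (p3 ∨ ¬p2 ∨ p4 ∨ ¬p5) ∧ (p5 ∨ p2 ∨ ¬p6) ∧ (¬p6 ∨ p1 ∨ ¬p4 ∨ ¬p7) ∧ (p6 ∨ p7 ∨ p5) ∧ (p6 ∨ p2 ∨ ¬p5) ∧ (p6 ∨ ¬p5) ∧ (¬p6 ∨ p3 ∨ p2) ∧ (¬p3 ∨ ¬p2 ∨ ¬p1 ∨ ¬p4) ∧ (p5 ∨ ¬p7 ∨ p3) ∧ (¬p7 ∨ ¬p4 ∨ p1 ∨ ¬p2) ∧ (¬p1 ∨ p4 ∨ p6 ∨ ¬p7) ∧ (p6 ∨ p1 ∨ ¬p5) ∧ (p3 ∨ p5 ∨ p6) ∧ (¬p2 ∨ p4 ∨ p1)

Try p4 = False.
From the singleton clause (p2), p2 = True.
From the singleton clause (p6), p6 = True.
From the singleton clause (p1), p1 = True.
From the singleton clause (p7), p7 = True.
From the singleton clause (p5), p5 = True.
From the singleton clause (p3), p3 = True.
This assignment satisfies each clause.

p1=True, p2=True, p3=True, p4=False, p5=True, p6=True, p7=True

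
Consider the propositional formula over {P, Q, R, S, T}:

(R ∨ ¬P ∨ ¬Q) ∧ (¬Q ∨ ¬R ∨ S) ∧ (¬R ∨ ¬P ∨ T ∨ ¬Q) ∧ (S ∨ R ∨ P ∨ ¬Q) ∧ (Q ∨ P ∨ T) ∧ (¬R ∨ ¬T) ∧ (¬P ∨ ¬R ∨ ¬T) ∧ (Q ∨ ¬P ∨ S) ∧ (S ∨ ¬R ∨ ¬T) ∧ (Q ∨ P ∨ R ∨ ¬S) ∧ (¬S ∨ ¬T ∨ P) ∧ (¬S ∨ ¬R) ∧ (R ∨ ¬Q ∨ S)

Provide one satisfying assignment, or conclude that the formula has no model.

P ↦ True,  Q ↦ False,  R ↦ False,  S ↦ True,  T ↦ True

Suppose R = False.
Suppose P = True.
The clause (¬Q) is unit, so Q = False.
The clause (S) is unit, so S = True.
Every clause is now satisfied; T is unconstrained.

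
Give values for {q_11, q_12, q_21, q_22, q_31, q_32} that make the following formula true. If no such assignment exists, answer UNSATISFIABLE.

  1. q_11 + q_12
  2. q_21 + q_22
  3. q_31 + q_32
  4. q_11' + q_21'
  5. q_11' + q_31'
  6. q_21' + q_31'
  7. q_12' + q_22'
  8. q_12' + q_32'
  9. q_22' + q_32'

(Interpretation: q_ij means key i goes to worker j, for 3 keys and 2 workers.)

Case q_11 = 1:
From the singleton clause (q_21'), q_21 = 0.
From the singleton clause (q_22), q_22 = 1.
From the singleton clause (q_31'), q_31 = 0.
From the singleton clause (q_32), q_32 = 1.
But (q_32') is also a unit clause — contradiction.
Undo q_11 and try q_11 = 0.
From the singleton clause (q_12), q_12 = 1.
From the singleton clause (q_22'), q_22 = 0.
From the singleton clause (q_21), q_21 = 1.
From the singleton clause (q_31'), q_31 = 0.
From the singleton clause (q_32), q_32 = 1.
But (q_32') is also a unit clause — contradiction.
Either choice for q_11 ends in contradiction.

UNSATISFIABLE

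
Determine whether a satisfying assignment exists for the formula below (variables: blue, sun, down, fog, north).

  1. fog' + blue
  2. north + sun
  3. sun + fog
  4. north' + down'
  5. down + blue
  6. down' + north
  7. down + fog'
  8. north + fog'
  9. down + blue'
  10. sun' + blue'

Suppose fog = 0.
Unit clause (sun) forces sun = 1.
Unit clause (blue') forces blue = 0.
Unit clause (down) forces down = 1.
Unit clause (north') forces north = 0.
Now (north) is unsatisfied and unit — conflict.
So fog must be the other value — set fog = 1.
Unit clause (blue) forces blue = 1.
Unit clause (down) forces down = 1.
Unit clause (north') forces north = 0.
Now (north) is unsatisfied and unit — conflict.
Neither fog = 1 nor fog = 0 works.
No assignment satisfies every clause.

No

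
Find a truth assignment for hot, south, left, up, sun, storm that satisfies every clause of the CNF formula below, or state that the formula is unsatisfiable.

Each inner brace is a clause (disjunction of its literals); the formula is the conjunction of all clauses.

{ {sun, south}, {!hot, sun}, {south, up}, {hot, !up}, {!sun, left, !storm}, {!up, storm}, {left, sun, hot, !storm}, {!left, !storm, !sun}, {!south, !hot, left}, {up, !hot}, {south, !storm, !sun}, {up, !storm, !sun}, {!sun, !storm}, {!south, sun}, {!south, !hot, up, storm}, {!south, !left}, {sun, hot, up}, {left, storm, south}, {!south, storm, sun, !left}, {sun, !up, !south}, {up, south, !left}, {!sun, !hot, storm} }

hot: false,  south: true,  left: false,  up: false,  sun: true,  storm: false

Branch on sun: set sun = true.
Unit clause (!storm) forces storm = false.
Unit clause (!up) forces up = false.
Unit clause (south) forces south = true.
Unit clause (!hot) forces hot = false.
Unit clause (!left) forces left = false.
This assignment satisfies each clause.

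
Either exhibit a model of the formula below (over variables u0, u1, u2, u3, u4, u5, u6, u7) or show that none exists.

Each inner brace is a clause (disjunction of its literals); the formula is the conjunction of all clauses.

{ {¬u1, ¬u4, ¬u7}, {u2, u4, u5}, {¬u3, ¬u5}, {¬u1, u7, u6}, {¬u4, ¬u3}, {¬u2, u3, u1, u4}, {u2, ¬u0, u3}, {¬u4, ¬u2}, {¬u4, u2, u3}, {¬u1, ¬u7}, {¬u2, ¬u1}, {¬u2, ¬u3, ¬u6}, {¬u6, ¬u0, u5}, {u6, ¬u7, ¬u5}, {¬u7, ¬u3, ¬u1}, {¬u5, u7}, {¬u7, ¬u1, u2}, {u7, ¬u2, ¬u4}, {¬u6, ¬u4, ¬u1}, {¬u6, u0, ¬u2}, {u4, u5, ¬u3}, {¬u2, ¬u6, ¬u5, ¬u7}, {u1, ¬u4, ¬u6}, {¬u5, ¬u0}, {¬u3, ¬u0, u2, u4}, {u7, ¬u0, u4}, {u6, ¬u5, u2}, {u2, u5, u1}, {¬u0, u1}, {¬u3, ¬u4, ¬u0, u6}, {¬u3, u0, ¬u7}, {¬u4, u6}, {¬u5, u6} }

u0 ↦ False,  u1 ↦ False,  u2 ↦ False,  u3 ↦ False,  u4 ↦ False,  u5 ↦ True,  u6 ↦ True,  u7 ↦ True

Try u3 = False.
Try u2 = False.
Unit clause (¬u0) forces u0 = False.
Unit clause (¬u4) forces u4 = False.
Unit clause (u5) forces u5 = True.
Unit clause (u7) forces u7 = True.
Unit clause (¬u1) forces u1 = False.
Unit clause (u6) forces u6 = True.
Every clause now holds.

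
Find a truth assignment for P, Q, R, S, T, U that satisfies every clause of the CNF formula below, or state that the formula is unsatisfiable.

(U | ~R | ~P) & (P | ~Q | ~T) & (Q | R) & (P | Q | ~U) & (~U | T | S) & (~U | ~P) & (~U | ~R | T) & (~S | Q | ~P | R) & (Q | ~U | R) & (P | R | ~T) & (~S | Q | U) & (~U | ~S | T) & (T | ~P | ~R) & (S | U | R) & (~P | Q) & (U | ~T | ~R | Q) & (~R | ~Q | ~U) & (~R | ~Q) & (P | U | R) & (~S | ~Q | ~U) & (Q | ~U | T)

Case Q = 0:
The clause (R) is unit, so R = 1.
The clause (~P) is unit, so P = 0.
The clause (~U) is unit, so U = 0.
The clause (~S) is unit, so S = 0.
The clause (~T) is unit, so T = 0.
This assignment satisfies each clause.

P: 0,  Q: 0,  R: 1,  S: 0,  T: 0,  U: 0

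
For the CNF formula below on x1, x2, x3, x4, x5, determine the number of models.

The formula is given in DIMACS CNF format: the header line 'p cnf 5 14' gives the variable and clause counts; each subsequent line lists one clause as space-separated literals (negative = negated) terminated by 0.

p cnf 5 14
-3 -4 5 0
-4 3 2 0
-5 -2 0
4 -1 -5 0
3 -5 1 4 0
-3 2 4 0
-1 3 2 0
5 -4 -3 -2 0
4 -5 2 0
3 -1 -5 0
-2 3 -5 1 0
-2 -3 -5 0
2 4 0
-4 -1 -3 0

There are 2^5 = 32 truth assignments over (x1, x2, x3, x4, x5).
Split on x3. With x3 = True, the clauses containing x3 are satisfied and ¬x3 drops from the rest; 3 of the 2^4 = 16 assignments to the other variables satisfy what remains.
With x3 = False, by the same count on the reduced clause set, 4 assignments work.
Total: 3 + 4 = 7.

7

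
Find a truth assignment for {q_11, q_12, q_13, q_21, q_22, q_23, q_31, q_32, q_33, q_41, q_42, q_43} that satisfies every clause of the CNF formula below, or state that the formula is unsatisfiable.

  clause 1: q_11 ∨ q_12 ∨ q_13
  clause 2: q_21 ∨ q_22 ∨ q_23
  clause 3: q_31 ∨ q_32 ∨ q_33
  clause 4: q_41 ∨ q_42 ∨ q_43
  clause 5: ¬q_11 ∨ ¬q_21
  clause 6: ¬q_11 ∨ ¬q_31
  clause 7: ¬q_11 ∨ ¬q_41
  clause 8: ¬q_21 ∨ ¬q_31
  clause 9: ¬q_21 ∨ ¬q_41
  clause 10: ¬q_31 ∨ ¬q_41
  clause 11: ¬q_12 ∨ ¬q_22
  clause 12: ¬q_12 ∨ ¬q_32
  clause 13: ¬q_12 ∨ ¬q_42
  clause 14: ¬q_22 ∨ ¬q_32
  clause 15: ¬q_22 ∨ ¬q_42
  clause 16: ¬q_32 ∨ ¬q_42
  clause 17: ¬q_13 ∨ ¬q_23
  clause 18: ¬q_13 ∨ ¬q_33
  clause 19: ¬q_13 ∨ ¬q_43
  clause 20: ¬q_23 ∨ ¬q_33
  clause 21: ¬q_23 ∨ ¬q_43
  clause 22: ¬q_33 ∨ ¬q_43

Case q_11 = False:
Case q_12 = True:
The clause (¬q_22) is unit, so q_22 = False.
The clause (¬q_32) is unit, so q_32 = False.
The clause (¬q_42) is unit, so q_42 = False.
Case q_21 = True:
The clause (¬q_31) is unit, so q_31 = False.
The clause (q_33) is unit, so q_33 = True.
The clause (¬q_41) is unit, so q_41 = False.
The clause (q_43) is unit, so q_43 = True.
But (¬q_43) is also a unit clause — contradiction.
Undo q_21 and try q_21 = False.
The clause (q_23) is unit, so q_23 = True.
The clause (¬q_13) is unit, so q_13 = False.
The clause (¬q_33) is unit, so q_33 = False.
The clause (q_31) is unit, so q_31 = True.
The clause (¬q_41) is unit, so q_41 = False.
The clause (q_43) is unit, so q_43 = True.
But (¬q_43) is also a unit clause — contradiction.
Both values of q_21 lead to a conflict.
Undo q_12 and try q_12 = False.
The clause (q_13) is unit, so q_13 = True.
The clause (¬q_23) is unit, so q_23 = False.
The clause (¬q_33) is unit, so q_33 = False.
The clause (¬q_43) is unit, so q_43 = False.
Case q_21 = True:
The clause (¬q_31) is unit, so q_31 = False.
The clause (q_32) is unit, so q_32 = True.
The clause (¬q_41) is unit, so q_41 = False.
The clause (q_42) is unit, so q_42 = True.
But (¬q_42) is also a unit clause — contradiction.
Undo q_21 and try q_21 = False.
The clause (q_22) is unit, so q_22 = True.
The clause (¬q_32) is unit, so q_32 = False.
The clause (q_31) is unit, so q_31 = True.
The clause (¬q_41) is unit, so q_41 = False.
The clause (q_42) is unit, so q_42 = True.
But (¬q_42) is also a unit clause — contradiction.
Both values of q_21 lead to a conflict.
Both values of q_12 lead to a conflict.
Undo q_11 and try q_11 = True.
The clause (¬q_21) is unit, so q_21 = False.
The clause (¬q_31) is unit, so q_31 = False.
The clause (¬q_41) is unit, so q_41 = False.
Case q_22 = True:
The clause (¬q_12) is unit, so q_12 = False.
The clause (¬q_32) is unit, so q_32 = False.
The clause (q_33) is unit, so q_33 = True.
The clause (¬q_42) is unit, so q_42 = False.
The clause (q_43) is unit, so q_43 = True.
But (¬q_43) is also a unit clause — contradiction.
Undo q_22 and try q_22 = False.
The clause (q_23) is unit, so q_23 = True.
The clause (¬q_13) is unit, so q_13 = False.
The clause (¬q_33) is unit, so q_33 = False.
The clause (q_32) is unit, so q_32 = True.
The clause (¬q_12) is unit, so q_12 = False.
The clause (¬q_42) is unit, so q_42 = False.
The clause (q_43) is unit, so q_43 = True.
But (¬q_43) is also a unit clause — contradiction.
Both values of q_22 lead to a conflict.
Both values of q_11 lead to a conflict.

UNSATISFIABLE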